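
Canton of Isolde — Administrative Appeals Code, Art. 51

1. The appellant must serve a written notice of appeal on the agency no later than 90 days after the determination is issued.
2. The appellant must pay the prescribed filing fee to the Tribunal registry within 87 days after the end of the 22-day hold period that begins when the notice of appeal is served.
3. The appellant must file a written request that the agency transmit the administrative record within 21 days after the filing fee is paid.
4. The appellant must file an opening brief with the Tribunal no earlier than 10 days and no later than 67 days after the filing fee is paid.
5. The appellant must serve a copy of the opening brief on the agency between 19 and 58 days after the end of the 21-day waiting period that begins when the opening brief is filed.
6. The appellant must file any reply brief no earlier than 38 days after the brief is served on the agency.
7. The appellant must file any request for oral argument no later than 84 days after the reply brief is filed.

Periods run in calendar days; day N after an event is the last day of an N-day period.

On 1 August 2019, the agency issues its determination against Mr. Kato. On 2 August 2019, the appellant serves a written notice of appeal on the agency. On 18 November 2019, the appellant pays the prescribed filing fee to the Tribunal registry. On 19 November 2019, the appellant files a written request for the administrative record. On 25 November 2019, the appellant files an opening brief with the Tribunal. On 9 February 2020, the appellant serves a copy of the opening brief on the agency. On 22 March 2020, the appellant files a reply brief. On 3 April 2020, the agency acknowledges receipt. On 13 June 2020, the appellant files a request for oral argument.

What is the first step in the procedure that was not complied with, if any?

Step 4

Step 1 — counting 90 days from 1 August 2019 (when the determination is issued) gives a deadline of 30 October 2019; completed 2 August 2019, before the deadline.
Step 2 — counting 87 days from 24 August 2019 (end of the 22-day hold period, which began when the notice of appeal is served on 2 August 2019) gives a deadline of 19 November 2019; done 18 November 2019 — timely.
Step 3 — counting 21 days from 18 November 2019 (when the filing fee is paid) gives a deadline of 9 December 2019; 19 November 2019 is within that limit.
Step 4 — 10 and 67 days from 18 November 2019 (when the filing fee is paid) are 28 November 2019 and 24 January 2020 respectively; 25 November 2019 is 3 days too early.
The procedure was therefore not followed at step 4.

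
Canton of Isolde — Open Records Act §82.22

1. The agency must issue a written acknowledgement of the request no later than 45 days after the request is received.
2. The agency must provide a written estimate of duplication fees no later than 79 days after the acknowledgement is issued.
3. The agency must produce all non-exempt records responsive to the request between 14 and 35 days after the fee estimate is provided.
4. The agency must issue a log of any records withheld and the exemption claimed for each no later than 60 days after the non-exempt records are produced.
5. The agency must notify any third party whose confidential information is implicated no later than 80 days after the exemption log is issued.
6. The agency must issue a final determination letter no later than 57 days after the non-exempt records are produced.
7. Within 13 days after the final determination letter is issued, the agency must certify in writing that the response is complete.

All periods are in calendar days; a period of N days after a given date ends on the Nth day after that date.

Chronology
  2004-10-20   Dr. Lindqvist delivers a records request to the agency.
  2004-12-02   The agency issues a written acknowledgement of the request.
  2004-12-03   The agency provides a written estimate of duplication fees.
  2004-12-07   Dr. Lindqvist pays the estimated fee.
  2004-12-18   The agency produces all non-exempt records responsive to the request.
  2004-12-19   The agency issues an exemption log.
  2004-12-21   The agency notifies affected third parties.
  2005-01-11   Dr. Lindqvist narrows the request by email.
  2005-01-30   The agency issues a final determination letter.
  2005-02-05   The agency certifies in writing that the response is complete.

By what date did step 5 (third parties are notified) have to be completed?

2005-03-09

Step 5 runs from 2004-12-19, when the exemption log is issued. 80 days after 2004-12-19 is 2005-03-09.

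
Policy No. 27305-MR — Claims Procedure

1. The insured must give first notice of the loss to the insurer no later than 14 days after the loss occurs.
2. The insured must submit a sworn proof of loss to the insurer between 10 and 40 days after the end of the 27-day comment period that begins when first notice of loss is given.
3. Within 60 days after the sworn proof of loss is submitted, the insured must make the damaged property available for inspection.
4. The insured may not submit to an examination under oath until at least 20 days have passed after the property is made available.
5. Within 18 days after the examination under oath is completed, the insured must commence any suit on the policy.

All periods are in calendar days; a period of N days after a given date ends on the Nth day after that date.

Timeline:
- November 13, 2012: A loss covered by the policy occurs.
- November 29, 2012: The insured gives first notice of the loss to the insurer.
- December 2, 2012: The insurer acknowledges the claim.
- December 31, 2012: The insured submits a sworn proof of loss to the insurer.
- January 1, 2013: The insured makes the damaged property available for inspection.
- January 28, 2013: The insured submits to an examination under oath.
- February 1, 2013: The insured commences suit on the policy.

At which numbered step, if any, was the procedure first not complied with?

Step 1

Step 1 — counting 14 days from November 13, 2012 (when the loss occurs) gives a deadline of November 27, 2012; done November 29, 2012 — 2 days late.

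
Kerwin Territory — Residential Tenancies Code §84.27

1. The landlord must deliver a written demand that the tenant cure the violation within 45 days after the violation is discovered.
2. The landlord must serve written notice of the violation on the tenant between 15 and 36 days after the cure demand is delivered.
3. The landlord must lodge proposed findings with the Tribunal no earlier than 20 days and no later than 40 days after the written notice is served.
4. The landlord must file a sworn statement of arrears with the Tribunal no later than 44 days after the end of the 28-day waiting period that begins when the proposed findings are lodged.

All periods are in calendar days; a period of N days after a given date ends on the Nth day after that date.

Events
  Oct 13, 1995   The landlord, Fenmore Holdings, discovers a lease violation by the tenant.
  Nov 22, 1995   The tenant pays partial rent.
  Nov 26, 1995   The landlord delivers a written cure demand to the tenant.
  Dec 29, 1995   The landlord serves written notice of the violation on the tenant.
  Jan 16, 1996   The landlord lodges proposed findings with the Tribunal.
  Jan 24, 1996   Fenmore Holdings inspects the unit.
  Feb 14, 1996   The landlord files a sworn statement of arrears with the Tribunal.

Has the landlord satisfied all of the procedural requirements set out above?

Step 1: 45 days after Oct 13, 1995 (when the violation is discovered) is Nov 27, 1995; Nov 26, 1995 is within that limit.
Step 2: the window is 15–36 days after Nov 26, 1995 (when the cure demand is delivered), so Dec 11, 1995 through Jan 1, 1996; done Dec 29, 1995, which is between those dates.
Step 3: the window is 20–40 days after Dec 29, 1995 (when the written notice is served), so Jan 18, 1996 through Feb 7, 1996; done Jan 16, 1996 — 2 days before the window opened.

No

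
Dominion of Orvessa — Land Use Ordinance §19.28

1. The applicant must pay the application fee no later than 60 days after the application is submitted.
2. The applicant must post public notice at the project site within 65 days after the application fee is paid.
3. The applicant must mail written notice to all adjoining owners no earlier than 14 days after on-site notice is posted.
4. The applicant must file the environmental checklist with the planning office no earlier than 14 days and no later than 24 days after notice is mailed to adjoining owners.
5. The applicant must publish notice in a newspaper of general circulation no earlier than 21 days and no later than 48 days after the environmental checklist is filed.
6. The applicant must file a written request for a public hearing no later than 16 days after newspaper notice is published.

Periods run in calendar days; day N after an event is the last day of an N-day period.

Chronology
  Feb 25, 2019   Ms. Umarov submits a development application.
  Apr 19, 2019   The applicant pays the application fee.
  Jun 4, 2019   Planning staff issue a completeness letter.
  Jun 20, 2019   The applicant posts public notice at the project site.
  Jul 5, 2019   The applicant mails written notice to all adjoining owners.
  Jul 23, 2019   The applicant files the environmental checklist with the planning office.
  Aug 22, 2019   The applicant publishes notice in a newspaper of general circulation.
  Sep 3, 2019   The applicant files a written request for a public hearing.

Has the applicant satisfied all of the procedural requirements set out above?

Yes

Step 1: 60 days after Feb 25, 2019 (when the application is submitted) is Apr 26, 2019; Apr 19, 2019 is within that limit.
Step 2: 65 days after Apr 19, 2019 (when the application fee is paid) is Jun 23, 2019; Jun 20, 2019 is within that limit.
Step 3: the earliest permitted date is 14 days after Jun 20, 2019 (when on-site notice is posted), i.e. Jul 4, 2019; done Jul 5, 2019 — permitted.
Step 4: the window is 14–24 days after Jul 5, 2019 (when notice is mailed to adjoining owners), so Jul 19, 2019 through Jul 29, 2019; done Jul 23, 2019, which is between those dates.
Step 5: the window is 21–48 days after Jul 23, 2019 (when the environmental checklist is filed), so Aug 13, 2019 through Sep 9, 2019; done Aug 22, 2019, which is between those dates.
Step 6: 16 days after Aug 22, 2019 (when newspaper notice is published) is Sep 7, 2019; Sep 3, 2019 is within that limit.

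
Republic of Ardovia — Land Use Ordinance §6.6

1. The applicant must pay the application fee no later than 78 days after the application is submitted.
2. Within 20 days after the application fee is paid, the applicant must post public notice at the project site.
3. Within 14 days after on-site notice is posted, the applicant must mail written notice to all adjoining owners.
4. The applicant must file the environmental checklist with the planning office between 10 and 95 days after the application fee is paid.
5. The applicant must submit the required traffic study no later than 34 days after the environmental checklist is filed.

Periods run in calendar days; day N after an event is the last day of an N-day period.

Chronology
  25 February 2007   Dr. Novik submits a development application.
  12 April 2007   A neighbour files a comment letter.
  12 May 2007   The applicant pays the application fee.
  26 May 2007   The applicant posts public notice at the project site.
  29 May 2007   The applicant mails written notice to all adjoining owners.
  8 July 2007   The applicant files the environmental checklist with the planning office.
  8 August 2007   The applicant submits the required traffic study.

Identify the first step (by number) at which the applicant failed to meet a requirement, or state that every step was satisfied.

None — every step was satisfied

(1) due by 25 February 2007 + 78 days = 14 May 2007; completed 12 May 2007, before the deadline.
(2) due by 12 May 2007 + 20 days = 1 June 2007; completed 26 May 2007, before the deadline.
(3) due by 26 May 2007 + 14 days = 9 June 2007; 29 May 2007 is within that limit.
(4) the permitted window runs from 12 May 2007 + 10 = 22 May 2007 to 12 May 2007 + 95 = 15 August 2007; 8 July 2007 falls inside that range.
(5) due by 8 July 2007 + 34 days = 11 August 2007; completed 8 August 2007, before the deadline.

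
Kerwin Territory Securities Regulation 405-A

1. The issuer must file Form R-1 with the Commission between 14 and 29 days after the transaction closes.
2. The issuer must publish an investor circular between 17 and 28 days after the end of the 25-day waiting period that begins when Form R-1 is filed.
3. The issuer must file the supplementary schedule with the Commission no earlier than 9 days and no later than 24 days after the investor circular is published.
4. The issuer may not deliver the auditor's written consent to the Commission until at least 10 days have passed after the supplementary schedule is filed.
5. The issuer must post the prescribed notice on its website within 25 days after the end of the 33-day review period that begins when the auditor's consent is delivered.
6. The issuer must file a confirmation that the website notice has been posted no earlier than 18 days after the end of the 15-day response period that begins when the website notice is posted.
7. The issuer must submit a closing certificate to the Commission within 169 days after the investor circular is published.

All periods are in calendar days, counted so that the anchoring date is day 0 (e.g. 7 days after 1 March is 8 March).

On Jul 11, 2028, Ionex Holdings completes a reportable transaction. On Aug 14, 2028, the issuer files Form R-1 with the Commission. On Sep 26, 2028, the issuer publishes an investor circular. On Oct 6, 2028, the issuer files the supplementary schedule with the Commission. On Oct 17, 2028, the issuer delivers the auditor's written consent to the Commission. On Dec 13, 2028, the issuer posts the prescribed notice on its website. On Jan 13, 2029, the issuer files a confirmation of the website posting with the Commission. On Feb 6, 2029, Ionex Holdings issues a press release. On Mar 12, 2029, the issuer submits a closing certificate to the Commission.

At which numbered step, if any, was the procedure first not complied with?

(1) the permitted window runs from Jul 11, 2028 + 14 = Jul 25, 2028 to Jul 11, 2028 + 29 = Aug 9, 2028; done Aug 14, 2028 — 5 days after the window closed.

Step 1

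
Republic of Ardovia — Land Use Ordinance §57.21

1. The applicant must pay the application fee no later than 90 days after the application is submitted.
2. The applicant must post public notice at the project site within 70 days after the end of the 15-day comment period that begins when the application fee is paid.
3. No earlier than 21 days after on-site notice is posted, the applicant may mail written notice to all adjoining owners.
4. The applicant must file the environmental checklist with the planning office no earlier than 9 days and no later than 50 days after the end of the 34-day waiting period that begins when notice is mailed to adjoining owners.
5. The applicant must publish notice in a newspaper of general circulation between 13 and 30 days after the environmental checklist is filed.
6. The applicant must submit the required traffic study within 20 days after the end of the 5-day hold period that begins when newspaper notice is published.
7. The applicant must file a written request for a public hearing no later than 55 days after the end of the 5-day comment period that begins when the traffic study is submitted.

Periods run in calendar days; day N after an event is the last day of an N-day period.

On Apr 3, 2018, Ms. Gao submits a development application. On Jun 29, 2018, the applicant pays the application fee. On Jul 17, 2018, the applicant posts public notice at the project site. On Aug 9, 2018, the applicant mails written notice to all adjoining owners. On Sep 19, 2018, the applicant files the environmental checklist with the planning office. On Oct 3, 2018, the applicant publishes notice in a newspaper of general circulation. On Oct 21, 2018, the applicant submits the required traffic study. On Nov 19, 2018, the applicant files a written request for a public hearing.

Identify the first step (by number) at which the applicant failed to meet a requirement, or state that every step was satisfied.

Step 4

(1) due by Apr 3, 2018 + 90 days = Jul 2, 2018; completed Jun 29, 2018, before the deadline.
(2) due by Jul 14, 2018 + 70 days = Sep 22, 2018; Jul 17, 2018 is within that limit.
(3) permitted from Jul 17, 2018 + 21 days = Aug 7, 2018 onward; Aug 9, 2018 is on or after that date.
(4) the permitted window runs from Sep 12, 2018 + 9 = Sep 21, 2018 to Sep 12, 2018 + 50 = Nov 1, 2018; Sep 19, 2018 is 2 days too early.
No need to go further; step 4 was not satisfied.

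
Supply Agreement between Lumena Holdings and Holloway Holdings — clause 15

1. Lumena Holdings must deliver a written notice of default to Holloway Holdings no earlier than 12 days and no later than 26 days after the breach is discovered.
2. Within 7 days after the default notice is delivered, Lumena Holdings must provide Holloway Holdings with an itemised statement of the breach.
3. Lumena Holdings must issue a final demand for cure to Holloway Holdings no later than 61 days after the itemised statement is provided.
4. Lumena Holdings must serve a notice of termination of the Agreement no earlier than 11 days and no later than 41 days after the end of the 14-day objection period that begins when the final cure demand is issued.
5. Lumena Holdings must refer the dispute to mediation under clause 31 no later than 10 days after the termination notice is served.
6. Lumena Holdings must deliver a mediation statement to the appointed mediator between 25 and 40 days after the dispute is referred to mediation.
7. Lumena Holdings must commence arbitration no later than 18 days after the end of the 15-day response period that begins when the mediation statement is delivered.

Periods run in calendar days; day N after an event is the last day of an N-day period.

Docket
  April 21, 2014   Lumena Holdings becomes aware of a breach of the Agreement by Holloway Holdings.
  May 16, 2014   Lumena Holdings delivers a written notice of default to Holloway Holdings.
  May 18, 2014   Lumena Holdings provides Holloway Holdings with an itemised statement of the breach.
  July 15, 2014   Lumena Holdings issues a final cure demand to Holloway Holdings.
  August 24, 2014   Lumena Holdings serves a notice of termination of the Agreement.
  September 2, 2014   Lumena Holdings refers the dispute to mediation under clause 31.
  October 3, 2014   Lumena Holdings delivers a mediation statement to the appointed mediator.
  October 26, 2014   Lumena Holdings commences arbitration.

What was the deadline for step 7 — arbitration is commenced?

The mediation statement is delivered on October 3, 2014; the 15-day response period therefore ends October 18, 2014, and step 7 runs from that date. 18 days after October 18, 2014 is November 5, 2014.

November 5, 2014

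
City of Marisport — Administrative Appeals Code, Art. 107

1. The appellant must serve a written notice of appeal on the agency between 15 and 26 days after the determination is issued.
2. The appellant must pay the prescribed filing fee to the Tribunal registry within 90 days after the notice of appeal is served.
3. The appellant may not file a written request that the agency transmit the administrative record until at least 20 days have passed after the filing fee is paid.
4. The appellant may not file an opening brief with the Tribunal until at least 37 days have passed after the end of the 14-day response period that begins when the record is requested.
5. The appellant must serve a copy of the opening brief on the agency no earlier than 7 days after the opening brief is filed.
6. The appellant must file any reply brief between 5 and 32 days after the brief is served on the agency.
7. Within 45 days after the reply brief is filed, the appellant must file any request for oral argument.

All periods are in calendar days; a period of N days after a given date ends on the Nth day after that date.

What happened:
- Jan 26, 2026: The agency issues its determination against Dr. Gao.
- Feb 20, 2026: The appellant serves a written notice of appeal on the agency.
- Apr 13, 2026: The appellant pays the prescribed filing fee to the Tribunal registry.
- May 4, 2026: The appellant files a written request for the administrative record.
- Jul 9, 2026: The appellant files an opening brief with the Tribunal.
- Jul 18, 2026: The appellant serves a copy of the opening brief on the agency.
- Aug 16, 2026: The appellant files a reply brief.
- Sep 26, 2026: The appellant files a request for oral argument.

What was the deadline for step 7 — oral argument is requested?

Step 7 runs from Aug 16, 2026, when the reply brief is filed. 45 days after Aug 16, 2026 is Sep 30, 2026.

Sep 30, 2026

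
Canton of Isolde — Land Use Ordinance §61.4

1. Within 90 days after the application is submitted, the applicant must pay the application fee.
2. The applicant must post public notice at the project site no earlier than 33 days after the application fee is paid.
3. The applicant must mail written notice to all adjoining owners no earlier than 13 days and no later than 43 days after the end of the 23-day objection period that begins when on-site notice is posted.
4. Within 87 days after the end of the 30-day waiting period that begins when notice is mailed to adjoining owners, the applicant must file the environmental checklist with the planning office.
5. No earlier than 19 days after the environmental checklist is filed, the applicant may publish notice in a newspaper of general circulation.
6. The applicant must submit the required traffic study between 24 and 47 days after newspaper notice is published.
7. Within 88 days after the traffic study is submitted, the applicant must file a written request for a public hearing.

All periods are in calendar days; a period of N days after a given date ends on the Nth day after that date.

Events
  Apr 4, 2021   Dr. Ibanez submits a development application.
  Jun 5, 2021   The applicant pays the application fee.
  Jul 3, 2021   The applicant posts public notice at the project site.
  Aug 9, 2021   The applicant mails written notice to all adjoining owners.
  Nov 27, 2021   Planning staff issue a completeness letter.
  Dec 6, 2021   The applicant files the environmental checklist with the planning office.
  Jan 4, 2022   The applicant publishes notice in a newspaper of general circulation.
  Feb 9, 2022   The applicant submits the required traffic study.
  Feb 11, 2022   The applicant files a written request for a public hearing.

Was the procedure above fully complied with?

Step 1 — counting 90 days from Apr 4, 2021 (when the application is submitted) gives a deadline of Jul 3, 2021; Jun 5, 2021 is within that limit.
Step 2 — must wait 33 days from Jun 5, 2021 (when the application fee is paid), so not before Jul 8, 2021; acted on Jul 3, 2021, 5 days prematurely.

No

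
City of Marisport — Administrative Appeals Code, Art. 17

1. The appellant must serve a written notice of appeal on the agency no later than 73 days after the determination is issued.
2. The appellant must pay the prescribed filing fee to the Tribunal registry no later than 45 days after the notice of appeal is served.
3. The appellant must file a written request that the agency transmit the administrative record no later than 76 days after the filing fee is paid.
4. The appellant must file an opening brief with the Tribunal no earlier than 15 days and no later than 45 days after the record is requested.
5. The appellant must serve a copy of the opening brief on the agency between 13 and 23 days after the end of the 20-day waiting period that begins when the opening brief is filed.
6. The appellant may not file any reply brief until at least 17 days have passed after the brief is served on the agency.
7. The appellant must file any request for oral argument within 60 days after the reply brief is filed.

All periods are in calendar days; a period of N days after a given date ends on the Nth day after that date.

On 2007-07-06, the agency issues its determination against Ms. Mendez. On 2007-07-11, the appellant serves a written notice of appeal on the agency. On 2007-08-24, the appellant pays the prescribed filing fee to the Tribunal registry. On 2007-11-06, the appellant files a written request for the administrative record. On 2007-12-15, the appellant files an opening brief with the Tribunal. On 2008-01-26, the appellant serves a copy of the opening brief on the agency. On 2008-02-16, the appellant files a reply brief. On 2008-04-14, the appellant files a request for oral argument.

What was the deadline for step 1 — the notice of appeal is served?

2007-09-17

Step 1 runs from 2007-07-06, when the determination is issued. 73 days after 2007-07-06 is 2007-09-17.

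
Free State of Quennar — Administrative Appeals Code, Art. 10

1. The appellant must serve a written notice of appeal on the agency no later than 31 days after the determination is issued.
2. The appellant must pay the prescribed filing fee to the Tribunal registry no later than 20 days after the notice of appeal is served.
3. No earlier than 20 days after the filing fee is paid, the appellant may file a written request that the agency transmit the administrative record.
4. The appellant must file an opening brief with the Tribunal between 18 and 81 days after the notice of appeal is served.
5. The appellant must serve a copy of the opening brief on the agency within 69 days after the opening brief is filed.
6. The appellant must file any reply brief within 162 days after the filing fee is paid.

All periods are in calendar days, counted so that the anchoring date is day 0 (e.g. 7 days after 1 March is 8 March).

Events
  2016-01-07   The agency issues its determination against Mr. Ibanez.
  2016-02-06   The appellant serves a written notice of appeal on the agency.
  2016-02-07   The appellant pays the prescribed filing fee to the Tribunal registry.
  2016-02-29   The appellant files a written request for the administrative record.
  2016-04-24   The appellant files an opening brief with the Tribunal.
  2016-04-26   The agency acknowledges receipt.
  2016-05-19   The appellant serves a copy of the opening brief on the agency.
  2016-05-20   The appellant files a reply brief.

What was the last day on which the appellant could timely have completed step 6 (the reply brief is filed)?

Step 6 runs from 2016-02-07, when the filing fee is paid. 162 days after 2016-02-07 is 2016-07-18.

2016-07-18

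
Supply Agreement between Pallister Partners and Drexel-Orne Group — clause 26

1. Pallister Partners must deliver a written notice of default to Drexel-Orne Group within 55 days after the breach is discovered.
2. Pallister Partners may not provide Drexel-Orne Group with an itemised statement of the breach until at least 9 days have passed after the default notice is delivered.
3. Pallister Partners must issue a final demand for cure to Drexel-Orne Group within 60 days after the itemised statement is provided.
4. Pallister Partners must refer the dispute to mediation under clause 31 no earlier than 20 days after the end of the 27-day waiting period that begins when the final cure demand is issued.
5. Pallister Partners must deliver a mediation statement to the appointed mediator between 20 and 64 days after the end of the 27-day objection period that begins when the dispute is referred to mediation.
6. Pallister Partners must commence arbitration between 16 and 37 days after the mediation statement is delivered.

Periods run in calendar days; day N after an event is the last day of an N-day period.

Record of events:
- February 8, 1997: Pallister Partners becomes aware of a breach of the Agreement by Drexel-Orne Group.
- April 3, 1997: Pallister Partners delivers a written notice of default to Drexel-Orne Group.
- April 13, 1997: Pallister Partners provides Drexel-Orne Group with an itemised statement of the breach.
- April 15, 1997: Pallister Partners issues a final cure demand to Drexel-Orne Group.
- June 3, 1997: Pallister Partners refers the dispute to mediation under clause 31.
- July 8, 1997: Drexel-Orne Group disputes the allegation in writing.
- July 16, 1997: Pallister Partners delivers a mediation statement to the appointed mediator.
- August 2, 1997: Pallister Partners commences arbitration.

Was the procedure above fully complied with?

No

Step 1: 55 days after February 8, 1997 (when the breach is discovered) is April 4, 1997; done April 3, 1997 — timely.
Step 2: the earliest permitted date is 9 days after April 3, 1997 (when the default notice is delivered), i.e. April 12, 1997; April 13, 1997 is on or after that date.
Step 3: 60 days after April 13, 1997 (when the itemised statement is provided) is June 12, 1997; done April 15, 1997 — timely.
Step 4: the earliest permitted date is 20 days after May 12, 1997 (end of the 27-day waiting period, which began when the final cure demand is issued on April 15, 1997), i.e. June 1, 1997; done June 3, 1997 — permitted.
Step 5: the window is 20–64 days after June 30, 1997 (end of the 27-day objection period, which began when the dispute is referred to mediation on June 3, 1997), so July 20, 1997 through September 2, 1997; July 16, 1997 is 4 days too early.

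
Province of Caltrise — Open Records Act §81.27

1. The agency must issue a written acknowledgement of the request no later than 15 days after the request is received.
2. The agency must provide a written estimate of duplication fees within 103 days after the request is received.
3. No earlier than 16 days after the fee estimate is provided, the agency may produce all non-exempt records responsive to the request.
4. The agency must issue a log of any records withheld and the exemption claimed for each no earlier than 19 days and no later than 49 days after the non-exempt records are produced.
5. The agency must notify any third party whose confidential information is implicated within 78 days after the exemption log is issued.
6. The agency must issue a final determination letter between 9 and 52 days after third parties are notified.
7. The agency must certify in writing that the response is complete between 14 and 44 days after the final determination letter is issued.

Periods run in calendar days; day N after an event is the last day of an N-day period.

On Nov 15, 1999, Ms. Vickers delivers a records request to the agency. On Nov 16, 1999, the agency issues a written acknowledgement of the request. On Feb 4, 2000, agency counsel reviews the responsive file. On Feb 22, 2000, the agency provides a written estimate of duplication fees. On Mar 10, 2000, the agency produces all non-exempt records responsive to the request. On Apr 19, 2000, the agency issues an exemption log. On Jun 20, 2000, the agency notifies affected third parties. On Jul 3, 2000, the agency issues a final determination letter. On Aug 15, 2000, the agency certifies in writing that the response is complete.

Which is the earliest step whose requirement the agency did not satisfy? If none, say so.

None — every step was satisfied

Step 1: 15 days after Nov 15, 1999 (when the request is received) is Nov 30, 1999; done Nov 16, 1999 — timely.
Step 2: 103 days after Nov 15, 1999 (when the request is received) is Feb 26, 2000; completed Feb 22, 2000, before the deadline.
Step 3: the earliest permitted date is 16 days after Feb 22, 2000 (when the fee estimate is provided), i.e. Mar 9, 2000; Mar 10, 2000 is on or after that date.
Step 4: the window is 19–49 days after Mar 10, 2000 (when the non-exempt records are produced), so Mar 29, 2000 through Apr 28, 2000; Apr 19, 2000 falls inside that range.
Step 5: 78 days after Apr 19, 2000 (when the exemption log is issued) is Jul 6, 2000; done Jun 20, 2000 — timely.
Step 6: the window is 9–52 days after Jun 20, 2000 (when third parties are notified), so Jun 29, 2000 through Aug 11, 2000; done Jul 3, 2000 — within the window.
Step 7: the window is 14–44 days after Jul 3, 2000 (when the final determination letter is issued), so Jul 17, 2000 through Aug 16, 2000; done Aug 15, 2000 — within the window.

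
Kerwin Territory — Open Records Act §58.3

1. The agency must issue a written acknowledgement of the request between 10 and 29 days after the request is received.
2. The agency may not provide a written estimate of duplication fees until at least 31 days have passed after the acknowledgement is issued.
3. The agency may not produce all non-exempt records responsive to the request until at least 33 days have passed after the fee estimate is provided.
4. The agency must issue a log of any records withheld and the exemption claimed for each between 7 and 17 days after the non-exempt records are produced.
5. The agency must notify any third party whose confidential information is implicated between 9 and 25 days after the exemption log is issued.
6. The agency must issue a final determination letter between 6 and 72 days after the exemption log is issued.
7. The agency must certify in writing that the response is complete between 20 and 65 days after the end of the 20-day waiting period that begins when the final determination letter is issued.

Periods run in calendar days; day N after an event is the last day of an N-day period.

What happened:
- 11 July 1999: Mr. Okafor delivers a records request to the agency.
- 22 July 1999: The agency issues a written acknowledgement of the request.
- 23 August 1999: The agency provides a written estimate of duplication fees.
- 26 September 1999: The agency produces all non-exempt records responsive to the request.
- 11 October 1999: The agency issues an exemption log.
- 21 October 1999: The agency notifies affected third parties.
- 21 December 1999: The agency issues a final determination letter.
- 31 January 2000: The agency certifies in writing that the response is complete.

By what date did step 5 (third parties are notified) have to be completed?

Step 5 runs from 11 October 1999, when the exemption log is issued. The window is 9–25 days after 11 October 1999; it closes on 5 November 1999.

5 November 1999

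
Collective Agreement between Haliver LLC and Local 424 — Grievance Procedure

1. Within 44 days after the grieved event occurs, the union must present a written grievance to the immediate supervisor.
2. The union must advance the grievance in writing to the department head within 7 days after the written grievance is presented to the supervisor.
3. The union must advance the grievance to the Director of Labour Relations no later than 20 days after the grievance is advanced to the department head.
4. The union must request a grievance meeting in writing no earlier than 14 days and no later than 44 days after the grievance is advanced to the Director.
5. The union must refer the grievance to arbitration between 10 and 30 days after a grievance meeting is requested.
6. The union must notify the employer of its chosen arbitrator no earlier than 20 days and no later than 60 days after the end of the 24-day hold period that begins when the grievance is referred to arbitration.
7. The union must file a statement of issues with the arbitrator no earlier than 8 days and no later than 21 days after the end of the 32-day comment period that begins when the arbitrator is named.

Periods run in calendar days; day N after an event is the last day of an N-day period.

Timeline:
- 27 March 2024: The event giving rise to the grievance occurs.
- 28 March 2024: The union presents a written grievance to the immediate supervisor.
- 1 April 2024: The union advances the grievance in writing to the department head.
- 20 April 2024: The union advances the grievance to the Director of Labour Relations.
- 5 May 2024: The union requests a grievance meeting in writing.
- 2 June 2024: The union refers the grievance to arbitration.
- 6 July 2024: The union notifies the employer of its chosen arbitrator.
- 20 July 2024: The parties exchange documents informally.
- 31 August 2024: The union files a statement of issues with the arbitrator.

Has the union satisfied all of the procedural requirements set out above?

(1) due by 27 March 2024 + 44 days = 10 May 2024; 28 March 2024 is within that limit.
(2) due by 28 March 2024 + 7 days = 4 April 2024; 1 April 2024 is within that limit.
(3) due by 1 April 2024 + 20 days = 21 April 2024; done 20 April 2024 — timely.
(4) the permitted window runs from 20 April 2024 + 14 = 4 May 2024 to 20 April 2024 + 44 = 3 June 2024; 5 May 2024 falls inside that range.
(5) the permitted window runs from 5 May 2024 + 10 = 15 May 2024 to 5 May 2024 + 30 = 4 June 2024; done 2 June 2024 — within the window.
(6) the permitted window runs from 26 June 2024 + 20 = 16 July 2024 to 26 June 2024 + 60 = 25 August 2024; 6 July 2024 is 10 days too early.

No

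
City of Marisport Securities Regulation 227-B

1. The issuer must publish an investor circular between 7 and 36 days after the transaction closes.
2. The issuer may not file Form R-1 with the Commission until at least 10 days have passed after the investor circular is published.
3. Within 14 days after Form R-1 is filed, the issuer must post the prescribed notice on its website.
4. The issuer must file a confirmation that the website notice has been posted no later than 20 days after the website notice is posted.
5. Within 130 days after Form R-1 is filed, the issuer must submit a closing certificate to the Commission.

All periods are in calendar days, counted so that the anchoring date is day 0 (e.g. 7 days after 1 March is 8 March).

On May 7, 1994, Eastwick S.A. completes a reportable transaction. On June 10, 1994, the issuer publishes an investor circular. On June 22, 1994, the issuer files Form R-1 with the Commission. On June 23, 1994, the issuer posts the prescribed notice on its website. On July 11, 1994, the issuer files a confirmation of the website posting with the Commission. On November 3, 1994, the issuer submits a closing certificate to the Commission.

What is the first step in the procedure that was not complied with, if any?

Step 1: the window is 7–36 days after May 7, 1994 (when the transaction closes), so May 14, 1994 through June 12, 1994; June 10, 1994 falls inside that range.
Step 2: the earliest permitted date is 10 days after June 10, 1994 (when the investor circular is published), i.e. June 20, 1994; June 22, 1994 is on or after that date.
Step 3: 14 days after June 22, 1994 (when Form R-1 is filed) is July 6, 1994; completed June 23, 1994, before the deadline.
Step 4: 20 days after June 23, 1994 (when the website notice is posted) is July 13, 1994; July 11, 1994 is within that limit.
Step 5: 130 days after June 22, 1994 (when Form R-1 is filed) is October 30, 1994; not done until November 3, 1994, 4 days after the deadline.
Later steps need not be reached.

Step 5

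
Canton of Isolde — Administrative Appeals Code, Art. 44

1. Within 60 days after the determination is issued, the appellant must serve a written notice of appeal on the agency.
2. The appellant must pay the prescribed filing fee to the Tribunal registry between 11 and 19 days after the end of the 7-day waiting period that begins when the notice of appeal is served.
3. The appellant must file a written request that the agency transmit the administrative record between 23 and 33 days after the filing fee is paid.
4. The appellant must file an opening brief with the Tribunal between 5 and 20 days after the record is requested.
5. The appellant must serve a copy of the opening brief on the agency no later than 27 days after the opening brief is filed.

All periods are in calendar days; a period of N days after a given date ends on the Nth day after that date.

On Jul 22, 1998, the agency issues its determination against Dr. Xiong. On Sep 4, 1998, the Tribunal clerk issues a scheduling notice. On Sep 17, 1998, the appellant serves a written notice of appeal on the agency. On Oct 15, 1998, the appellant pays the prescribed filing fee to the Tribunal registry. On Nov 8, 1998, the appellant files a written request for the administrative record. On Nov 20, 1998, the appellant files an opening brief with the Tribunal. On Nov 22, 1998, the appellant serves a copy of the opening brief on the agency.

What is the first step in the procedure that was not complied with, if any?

Step 1: 60 days after Jul 22, 1998 (when the determination is issued) is Sep 20, 1998; Sep 17, 1998 is within that limit.
Step 2: the window is 11–19 days after Sep 24, 1998 (end of the 7-day waiting period, which began when the notice of appeal is served on Sep 17, 1998), so Oct 5, 1998 through Oct 13, 1998; Oct 15, 1998 is 2 days past the end of the window.

Step 2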